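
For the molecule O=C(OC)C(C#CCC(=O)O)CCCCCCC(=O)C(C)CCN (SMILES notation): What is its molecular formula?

C18H29NO5

Walk through each heavy atom and fill implicit hydrogens from standard valence (C 4, N 3, O 2, S 2, halogen 1):
  atom 1: O, bond orders sum to 2 (valence 2) → 0 H
  atom 2: C, bond orders sum to 4 (valence 4) → 0 H
  atom 3: O, bond orders sum to 2 (valence 2) → 0 H
  atom 4: C, bond orders sum to 1 (valence 4) → 3 H
  atom 5: C, bond orders sum to 3 (valence 4) → 1 H
  atom 6: C, bond orders sum to 4 (valence 4) → 0 H
  atom 7: C, bond orders sum to 4 (valence 4) → 0 H
  atom 8: C, bond orders sum to 2 (valence 4) → 2 H
  atom 9: C, bond orders sum to 4 (valence 4) → 0 H
  atom 10: O, bond orders sum to 2 (valence 2) → 0 H
  atom 11: O, bond orders sum to 1 (valence 2) → 1 H
  atom 12: C, bond orders sum to 2 (valence 4) → 2 H
  atom 13: C, bond orders sum to 2 (valence 4) → 2 H
  atom 14: C, bond orders sum to 2 (valence 4) → 2 H
  atom 15: C, bond orders sum to 2 (valence 4) → 2 H
  atom 16: C, bond orders sum to 2 (valence 4) → 2 H
  atom 17: C, bond orders sum to 2 (valence 4) → 2 H
  atom 18: C, bond orders sum to 4 (valence 4) → 0 H
  atom 19: O, bond orders sum to 2 (valence 2) → 0 H
  atom 20: C, bond orders sum to 3 (valence 4) → 1 H
  atom 21: C, bond orders sum to 1 (valence 4) → 3 H
  atom 22: C, bond orders sum to 2 (valence 4) → 2 H
  atom 23: C, bond orders sum to 2 (valence 4) → 2 H
  atom 24: N, bond orders sum to 1 (valence 3) → 2 H
Totals → C:18, H:29, N:1, O:5.
In Hill order: C18H29NO5.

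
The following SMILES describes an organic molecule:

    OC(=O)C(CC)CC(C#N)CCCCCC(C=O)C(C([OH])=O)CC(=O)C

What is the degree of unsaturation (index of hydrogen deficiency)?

Degree of unsaturation = (number of rings) + (number of π bonds).
Ring closures in the SMILES: 0.
π bonds: 4 double bonds (each 1 DoU), 1 triple bond (each 2 DoU) → 6 DoU from unsaturation.
Total DoU = 0 + 6 = 6.

6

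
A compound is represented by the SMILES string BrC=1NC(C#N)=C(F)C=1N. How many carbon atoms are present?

Count every carbon token in the SMILES (each C, including those in ring-closure positions and inside branches).
Carbon count: 5.

5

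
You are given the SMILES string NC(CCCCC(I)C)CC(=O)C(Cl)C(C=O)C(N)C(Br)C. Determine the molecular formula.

Walk through each heavy atom and fill implicit hydrogens from standard valence (C 4, N 3, O 2, S 2, halogen 1):
  atom 1: N, bond orders sum to 1 (valence 3) → 2 H
  atom 2: C, bond orders sum to 3 (valence 4) → 1 H
  atom 3: C, bond orders sum to 2 (valence 4) → 2 H
  atom 4: C, bond orders sum to 2 (valence 4) → 2 H
  atom 5: C, bond orders sum to 2 (valence 4) → 2 H
  atom 6: C, bond orders sum to 2 (valence 4) → 2 H
  atom 7: C, bond orders sum to 3 (valence 4) → 1 H
  atom 8: I (halogen, monovalent) → 0 H
  atom 9: C, bond orders sum to 1 (valence 4) → 3 H
  atom 10: C, bond orders sum to 2 (valence 4) → 2 H
  atom 11: C, bond orders sum to 4 (valence 4) → 0 H
  atom 12: O, bond orders sum to 2 (valence 2) → 0 H
  atom 13: C, bond orders sum to 3 (valence 4) → 1 H
  atom 14: Cl (halogen, monovalent) → 0 H
  atom 15: C, bond orders sum to 3 (valence 4) → 1 H
  atom 16: C, bond orders sum to 3 (valence 4) → 1 H
  atom 17: O, bond orders sum to 2 (valence 2) → 0 H
  atom 18: C, bond orders sum to 3 (valence 4) → 1 H
  atom 19: N, bond orders sum to 1 (valence 3) → 2 H
  atom 20: C, bond orders sum to 3 (valence 4) → 1 H
  atom 21: Br (halogen, monovalent) → 0 H
  atom 22: C, bond orders sum to 1 (valence 4) → 3 H
Totals → C:15, H:27, Br:1, Cl:1, I:1, N:2, O:2.
In Hill order: C15H27BrClIN2O2.

C15H27BrClIN2O2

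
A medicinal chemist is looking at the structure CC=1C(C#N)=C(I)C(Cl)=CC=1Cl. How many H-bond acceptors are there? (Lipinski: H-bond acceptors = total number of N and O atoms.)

N atoms: 1; O atoms: 0.
Lipinski HBA = 1 + 0 = 1.

1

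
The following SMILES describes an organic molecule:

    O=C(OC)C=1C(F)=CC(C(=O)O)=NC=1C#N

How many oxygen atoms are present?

4

Scan the SMILES for O atoms (remember two-letter symbols like Cl and Br are single atoms).
Oxygen count: 4.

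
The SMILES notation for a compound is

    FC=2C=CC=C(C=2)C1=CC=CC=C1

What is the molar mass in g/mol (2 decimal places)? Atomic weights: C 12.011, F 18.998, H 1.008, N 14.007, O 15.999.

172.20 g/mol

First, the molecular formula is C12H9F (counting implicit H from valence).
  C: 12 × 12.011 = 144.132
  F: 1 × 18.998 = 18.998
  H: 9 × 1.008 = 9.072
Sum: 12×12.011 + 1×18.998 + 9×1.008 = 172.202 → 172.20 g/mol.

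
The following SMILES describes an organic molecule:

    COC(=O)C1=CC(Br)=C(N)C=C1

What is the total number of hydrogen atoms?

8

Walk through each heavy atom and fill implicit hydrogens from standard valence (C 4, N 3, O 2, S 2, halogen 1):
  atom 1: C, bond orders sum to 1 (valence 4) → 3 H
  atom 2: O, bond orders sum to 2 (valence 2) → 0 H
  atom 3: C, bond orders sum to 4 (valence 4) → 0 H
  atom 4: O, bond orders sum to 2 (valence 2) → 0 H
  atom 5: C, bond orders sum to 4 (valence 4) → 0 H
  atom 6: C, bond orders sum to 3 (valence 4) → 1 H
  atom 7: C, bond orders sum to 4 (valence 4) → 0 H
  atom 8: Br (halogen, monovalent) → 0 H
  atom 9: C, bond orders sum to 4 (valence 4) → 0 H
  atom 10: N, bond orders sum to 1 (valence 3) → 2 H
  atom 11: C, bond orders sum to 3 (valence 4) → 1 H
  atom 12: C, bond orders sum to 3 (valence 4) → 1 H
Total hydrogens: 8.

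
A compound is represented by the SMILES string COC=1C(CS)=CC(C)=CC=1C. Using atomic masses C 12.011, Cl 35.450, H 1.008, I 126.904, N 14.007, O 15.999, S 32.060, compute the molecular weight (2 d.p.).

First, the molecular formula is C10H14OS (counting implicit H from valence).
  C: 10 × 12.011 = 120.110
  H: 14 × 1.008 = 14.112
  O: 1 × 15.999 = 15.999
  S: 1 × 32.060 = 32.060
Sum: 10×12.011 + 14×1.008 + 1×15.999 + 1×32.060 = 182.281 → 182.28 g/mol.

182.28 g/mol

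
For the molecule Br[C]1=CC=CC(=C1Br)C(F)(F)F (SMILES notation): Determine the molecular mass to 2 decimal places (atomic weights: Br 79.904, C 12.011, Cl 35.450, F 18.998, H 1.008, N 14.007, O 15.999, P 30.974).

First, the molecular formula is C7H3Br2F3 (counting implicit H from valence).
  Br: 2 × 79.904 = 159.808
  C: 7 × 12.011 = 84.077
  F: 3 × 18.998 = 56.994
  H: 3 × 1.008 = 3.024
Sum: 2×79.904 + 7×12.011 + 3×18.998 + 3×1.008 = 303.903 → 303.90 g/mol.

303.90 g/mol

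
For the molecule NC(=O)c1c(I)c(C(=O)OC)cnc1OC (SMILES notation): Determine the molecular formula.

C9H9IN2O4

Walk through each heavy atom and fill implicit hydrogens from standard valence (C 4, N 3, O 2, S 2, halogen 1); for lowercase aromatic atoms, an aromatic c carries 1 H when it has two neighbours and 0 H with three, and aromatic n carries 0 H:
  atom 1: N, bond orders sum to 1 (valence 3) → 2 H
  atom 2: C, bond orders sum to 4 (valence 4) → 0 H
  atom 3: O, bond orders sum to 2 (valence 2) → 0 H
  atom 4: aromatic c, 3 neighbours → 0 H
  atom 5: aromatic c, 3 neighbours → 0 H
  atom 6: I (halogen, monovalent) → 0 H
  atom 7: aromatic c, 3 neighbours → 0 H
  atom 8: C, bond orders sum to 4 (valence 4) → 0 H
  atom 9: O, bond orders sum to 2 (valence 2) → 0 H
  atom 10: O, bond orders sum to 2 (valence 2) → 0 H
  atom 11: C, bond orders sum to 1 (valence 4) → 3 H
  atom 12: aromatic c, 2 neighbours → 1 H
  atom 13: aromatic n, 2 neighbours → 0 H
  atom 14: aromatic c, 3 neighbours → 0 H
  atom 15: O, bond orders sum to 2 (valence 2) → 0 H
  atom 16: C, bond orders sum to 1 (valence 4) → 3 H
Totals → C:9, H:9, I:1, N:2, O:4.
In Hill order: C9H9IN2O4.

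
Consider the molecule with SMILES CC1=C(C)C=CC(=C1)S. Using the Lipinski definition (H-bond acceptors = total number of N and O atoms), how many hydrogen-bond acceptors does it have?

N atoms: 0; O atoms: 0.
Lipinski HBA = 0 + 0 = 0.

0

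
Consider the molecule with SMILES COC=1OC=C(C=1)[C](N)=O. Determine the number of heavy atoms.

Every atom symbol written in the SMILES (organic subset) is one heavy atom; implicit H are not written.
Heavy atoms by element → C:6, N:1, O:3.
Total: 10.

10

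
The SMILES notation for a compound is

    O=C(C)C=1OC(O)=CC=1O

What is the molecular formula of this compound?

C6H6O4

Walk through each heavy atom and fill implicit hydrogens from standard valence (C 4, N 3, O 2, S 2, halogen 1):
  atom 1: O, bond orders sum to 2 (valence 2) → 0 H
  atom 2: C, bond orders sum to 4 (valence 4) → 0 H
  atom 3: C, bond orders sum to 1 (valence 4) → 3 H
  atom 4: C, bond orders sum to 4 (valence 4) → 0 H
  atom 5: O, bond orders sum to 2 (valence 2) → 0 H
  atom 6: C, bond orders sum to 4 (valence 4) → 0 H
  atom 7: O, bond orders sum to 1 (valence 2) → 1 H
  atom 8: C, bond orders sum to 3 (valence 4) → 1 H
  atom 9: C, bond orders sum to 4 (valence 4) → 0 H
  atom 10: O, bond orders sum to 1 (valence 2) → 1 H
Totals → C:6, H:6, O:4.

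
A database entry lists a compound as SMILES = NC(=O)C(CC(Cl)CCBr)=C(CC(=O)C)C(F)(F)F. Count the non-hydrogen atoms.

19

Every atom symbol written in the SMILES (organic subset) is one heavy atom; implicit H are not written.
Heavy atoms by element → Br:1, C:11, Cl:1, F:3, N:1, O:2.
Total: 19.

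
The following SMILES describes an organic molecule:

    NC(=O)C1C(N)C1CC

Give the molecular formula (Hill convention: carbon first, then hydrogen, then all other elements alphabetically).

C6H12N2O

Walk through each heavy atom and fill implicit hydrogens from standard valence (C 4, N 3, O 2, S 2, halogen 1):
  atom 1: N, bond orders sum to 1 (valence 3) → 2 H
  atom 2: C, bond orders sum to 4 (valence 4) → 0 H
  atom 3: O, bond orders sum to 2 (valence 2) → 0 H
  atom 4: C, bond orders sum to 3 (valence 4) → 1 H
  atom 5: C, bond orders sum to 3 (valence 4) → 1 H
  atom 6: N, bond orders sum to 1 (valence 3) → 2 H
  atom 7: C, bond orders sum to 3 (valence 4) → 1 H
  atom 8: C, bond orders sum to 2 (valence 4) → 2 H
  atom 9: C, bond orders sum to 1 (valence 4) → 3 H
Totals → C:6, H:12, N:2, O:1.
In Hill order: C6H12N2O.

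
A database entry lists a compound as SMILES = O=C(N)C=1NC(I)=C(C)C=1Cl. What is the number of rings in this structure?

1

In SMILES, each pair of matching ring-closure digits denotes one ring-closing bond; the number of such bonds equals the number of independent rings.
Ring-closure bonds here: 1.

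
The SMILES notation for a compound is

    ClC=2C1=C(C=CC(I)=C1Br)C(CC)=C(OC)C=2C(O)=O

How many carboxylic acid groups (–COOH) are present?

The carboxylic acid motif appears at heavy-atom position 18 in the SMILES.
Other groups present: 1 ether.
Carboxylic acid count: 1.

1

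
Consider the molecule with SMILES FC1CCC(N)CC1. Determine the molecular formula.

Walk through each heavy atom and fill implicit hydrogens from standard valence (C 4, N 3, O 2, S 2, halogen 1):
  atom 1: F (halogen, monovalent) → 0 H
  atom 2: C, bond orders sum to 3 (valence 4) → 1 H
  atom 3: C, bond orders sum to 2 (valence 4) → 2 H
  atom 4: C, bond orders sum to 2 (valence 4) → 2 H
  atom 5: C, bond orders sum to 3 (valence 4) → 1 H
  atom 6: N, bond orders sum to 1 (valence 3) → 2 H
  atom 7: C, bond orders sum to 2 (valence 4) → 2 H
  atom 8: C, bond orders sum to 2 (valence 4) → 2 H
Totals → C:6, H:12, F:1, N:1.
In Hill order: C6H12FN.

C6H12FN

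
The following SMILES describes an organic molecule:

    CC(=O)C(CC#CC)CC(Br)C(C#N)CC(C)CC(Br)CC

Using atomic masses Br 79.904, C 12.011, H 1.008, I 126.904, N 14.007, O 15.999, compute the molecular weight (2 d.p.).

433.23 g/mol

First, the molecular formula is C18H27Br2NO (counting implicit H from valence).
  Br: 2 × 79.904 = 159.808
  C: 18 × 12.011 = 216.198
  H: 27 × 1.008 = 27.216
  N: 1 × 14.007 = 14.007
  O: 1 × 15.999 = 15.999
Sum: 2×79.904 + 18×12.011 + 27×1.008 + 1×14.007 + 1×15.999 = 433.228 → 433.23 g/mol.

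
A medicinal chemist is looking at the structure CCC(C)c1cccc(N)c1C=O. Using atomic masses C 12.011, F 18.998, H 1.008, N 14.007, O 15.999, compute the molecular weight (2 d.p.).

First, the molecular formula is C11H15NO (counting implicit H from valence).
  C: 11 × 12.011 = 132.121
  H: 15 × 1.008 = 15.120
  N: 1 × 14.007 = 14.007
  O: 1 × 15.999 = 15.999
Sum: 11×12.011 + 15×1.008 + 1×14.007 + 1×15.999 = 177.247 → 177.25 g/mol.

177.25 g/mol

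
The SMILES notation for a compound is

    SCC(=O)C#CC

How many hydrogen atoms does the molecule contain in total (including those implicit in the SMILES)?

6

Walk through each heavy atom and fill implicit hydrogens from standard valence (C 4, N 3, O 2, S 2, halogen 1):
  atom 1: S, bond orders sum to 1 (valence 2) → 1 H
  atom 2: C, bond orders sum to 2 (valence 4) → 2 H
  atom 3: C, bond orders sum to 4 (valence 4) → 0 H
  atom 4: O, bond orders sum to 2 (valence 2) → 0 H
  atom 5: C, bond orders sum to 4 (valence 4) → 0 H
  atom 6: C, bond orders sum to 4 (valence 4) → 0 H
  atom 7: C, bond orders sum to 1 (valence 4) → 3 H
Total hydrogens: 6.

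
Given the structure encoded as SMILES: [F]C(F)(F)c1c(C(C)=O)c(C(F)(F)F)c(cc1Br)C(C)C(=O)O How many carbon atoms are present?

Count every carbon token in the SMILES (each C, including those in ring-closure positions and inside branches).
Carbon count: 13.

13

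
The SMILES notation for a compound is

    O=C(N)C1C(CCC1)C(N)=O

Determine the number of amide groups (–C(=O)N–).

2

The amide motif appears at heavy-atom positions 2, 9 in the SMILES.
Amide count: 2.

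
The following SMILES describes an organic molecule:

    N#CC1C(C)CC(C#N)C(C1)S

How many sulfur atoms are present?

Scan the SMILES for S atoms (remember two-letter symbols like Cl and Br are single atoms).
Sulfur count: 1.

1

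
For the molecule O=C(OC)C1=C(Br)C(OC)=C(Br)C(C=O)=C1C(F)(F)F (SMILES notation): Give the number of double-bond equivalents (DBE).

6

Molecular formula: C11H7Br2F3O4.
DoU = (2C + 2 + N − H − X) / 2, where X is the halogen count and O/S are ignored.
    = (2·11 + 2 + 0 − 7 − 5) / 2 = 12 / 2 = 6.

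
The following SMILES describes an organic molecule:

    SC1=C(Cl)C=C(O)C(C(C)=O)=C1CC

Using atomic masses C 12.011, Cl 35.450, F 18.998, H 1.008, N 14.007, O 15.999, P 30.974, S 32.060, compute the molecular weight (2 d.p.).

First, the molecular formula is C10H11ClO2S (counting implicit H from valence).
  C: 10 × 12.011 = 120.110
  Cl: 1 × 35.450 = 35.450
  H: 11 × 1.008 = 11.088
  O: 2 × 15.999 = 31.998
  S: 1 × 32.060 = 32.060
Sum: 10×12.011 + 1×35.450 + 11×1.008 + 2×15.999 + 1×32.060 = 230.706 → 230.71 g/mol.

230.71 g/mol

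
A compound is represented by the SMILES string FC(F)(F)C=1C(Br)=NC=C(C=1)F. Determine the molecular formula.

C6H2BrF4N

Walk through each heavy atom and fill implicit hydrogens from standard valence (C 4, N 3, O 2, S 2, halogen 1):
  atom 1: F (halogen, monovalent) → 0 H
  atom 2: C, bond orders sum to 4 (valence 4) → 0 H
  atom 3: F (halogen, monovalent) → 0 H
  atom 4: F (halogen, monovalent) → 0 H
  atom 5: C, bond orders sum to 4 (valence 4) → 0 H
  atom 6: C, bond orders sum to 4 (valence 4) → 0 H
  atom 7: Br (halogen, monovalent) → 0 H
  atom 8: N, bond orders sum to 3 (valence 3) → 0 H
  atom 9: C, bond orders sum to 3 (valence 4) → 1 H
  atom 10: C, bond orders sum to 4 (valence 4) → 0 H
  atom 11: C, bond orders sum to 3 (valence 4) → 1 H
  atom 12: F (halogen, monovalent) → 0 H
Totals → C:6, H:2, Br:1, F:4, N:1.
In Hill order: C6H2BrF4N.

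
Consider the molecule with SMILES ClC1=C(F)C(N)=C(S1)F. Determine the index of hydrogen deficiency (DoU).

3

Molecular formula: C4H2ClF2NS.
DoU = (2C + 2 + N − H − X) / 2, where X is the halogen count and O/S are ignored.
    = (2·4 + 2 + 1 − 2 − 3) / 2 = 6 / 2 = 3.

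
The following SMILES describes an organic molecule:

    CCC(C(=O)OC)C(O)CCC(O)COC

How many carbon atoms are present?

Count every carbon token in the SMILES (each C, including those in ring-closure positions and inside branches).
Carbon count: 11.

11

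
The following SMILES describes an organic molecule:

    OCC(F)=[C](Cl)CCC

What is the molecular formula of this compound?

C6H10ClFO

Walk through each heavy atom and fill implicit hydrogens from standard valence (C 4, N 3, O 2, S 2, halogen 1):
  atom 1: O, bond orders sum to 1 (valence 2) → 1 H
  atom 2: C, bond orders sum to 2 (valence 4) → 2 H
  atom 3: C, bond orders sum to 4 (valence 4) → 0 H
  atom 4: F (halogen, monovalent) → 0 H
  atom 5: C with explicit H count 0
  atom 6: Cl (halogen, monovalent) → 0 H
  atom 7: C, bond orders sum to 2 (valence 4) → 2 H
  atom 8: C, bond orders sum to 2 (valence 4) → 2 H
  atom 9: C, bond orders sum to 1 (valence 4) → 3 H
Totals → C:6, H:10, Cl:1, F:1, O:1.
In Hill order: C6H10ClFO.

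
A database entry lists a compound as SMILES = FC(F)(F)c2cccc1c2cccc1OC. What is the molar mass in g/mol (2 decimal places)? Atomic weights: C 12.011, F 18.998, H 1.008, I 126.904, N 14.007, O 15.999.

First, the molecular formula is C12H9F3O (counting implicit H from valence).
  C: 12 × 12.011 = 144.132
  F: 3 × 18.998 = 56.994
  H: 9 × 1.008 = 9.072
  O: 1 × 15.999 = 15.999
Sum: 12×12.011 + 3×18.998 + 9×1.008 + 1×15.999 = 226.197 → 226.20 g/mol.

226.20 g/mol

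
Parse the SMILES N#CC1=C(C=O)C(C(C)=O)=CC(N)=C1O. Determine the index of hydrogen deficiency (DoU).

Molecular formula: C10H8N2O3.
DoU = (2C + 2 + N − H − X) / 2, where X is the halogen count and O/S are ignored.
    = (2·10 + 2 + 2 − 8 − 0) / 2 = 16 / 2 = 8.

8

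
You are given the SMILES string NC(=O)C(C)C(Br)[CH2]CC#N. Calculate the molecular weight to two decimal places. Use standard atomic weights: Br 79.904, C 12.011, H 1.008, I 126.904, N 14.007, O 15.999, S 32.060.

First, the molecular formula is C7H11BrN2O (counting implicit H from valence).
  Br: 1 × 79.904 = 79.904
  C: 7 × 12.011 = 84.077
  H: 11 × 1.008 = 11.088
  N: 2 × 14.007 = 28.014
  O: 1 × 15.999 = 15.999
Sum: 1×79.904 + 7×12.011 + 11×1.008 + 2×14.007 + 1×15.999 = 219.082 → 219.08 g/mol.

219.08 g/mol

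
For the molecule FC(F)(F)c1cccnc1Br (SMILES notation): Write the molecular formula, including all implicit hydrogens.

Walk through each heavy atom and fill implicit hydrogens from standard valence (C 4, N 3, O 2, S 2, halogen 1); for lowercase aromatic atoms, an aromatic c carries 1 H when it has two neighbours and 0 H with three, and aromatic n carries 0 H:
  atom 1: F (halogen, monovalent) → 0 H
  atom 2: C, bond orders sum to 4 (valence 4) → 0 H
  atom 3: F (halogen, monovalent) → 0 H
  atom 4: F (halogen, monovalent) → 0 H
  atom 5: aromatic c, 3 neighbours → 0 H
  atom 6: aromatic c, 2 neighbours → 1 H
  atom 7: aromatic c, 2 neighbours → 1 H
  atom 8: aromatic c, 2 neighbours → 1 H
  atom 9: aromatic n, 2 neighbours → 0 H
  atom 10: aromatic c, 3 neighbours → 0 H
  atom 11: Br (halogen, monovalent) → 0 H
Totals → C:6, H:3, Br:1, F:3, N:1.

C6H3BrF3N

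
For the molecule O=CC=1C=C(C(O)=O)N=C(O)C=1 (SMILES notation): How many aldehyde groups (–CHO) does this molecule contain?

The aldehyde motif appears at heavy-atom position 2 in the SMILES.
Other groups present: 1 carboxylic acid, 1 hydroxyl.
Aldehyde count: 1.

1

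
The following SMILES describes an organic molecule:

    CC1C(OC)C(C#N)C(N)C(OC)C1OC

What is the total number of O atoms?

3

Scan the SMILES for O atoms (remember two-letter symbols like Cl and Br are single atoms).
Oxygen count: 3.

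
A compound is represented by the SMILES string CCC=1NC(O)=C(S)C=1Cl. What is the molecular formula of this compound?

Walk through each heavy atom and fill implicit hydrogens from standard valence (C 4, N 3, O 2, S 2, halogen 1):
  atom 1: C, bond orders sum to 1 (valence 4) → 3 H
  atom 2: C, bond orders sum to 2 (valence 4) → 2 H
  atom 3: C, bond orders sum to 4 (valence 4) → 0 H
  atom 4: N, bond orders sum to 2 (valence 3) → 1 H
  atom 5: C, bond orders sum to 4 (valence 4) → 0 H
  atom 6: O, bond orders sum to 1 (valence 2) → 1 H
  atom 7: C, bond orders sum to 4 (valence 4) → 0 H
  atom 8: S, bond orders sum to 1 (valence 2) → 1 H
  atom 9: C, bond orders sum to 4 (valence 4) → 0 H
  atom 10: Cl (halogen, monovalent) → 0 H
Totals → C:6, H:8, Cl:1, N:1, O:1, S:1.

C6H8ClNOS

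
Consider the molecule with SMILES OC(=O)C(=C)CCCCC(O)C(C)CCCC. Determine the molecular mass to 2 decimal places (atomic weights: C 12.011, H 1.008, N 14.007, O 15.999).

First, the molecular formula is C14H26O3 (counting implicit H from valence).
  C: 14 × 12.011 = 168.154
  H: 26 × 1.008 = 26.208
  O: 3 × 15.999 = 47.997
Sum: 14×12.011 + 26×1.008 + 3×15.999 = 242.359 → 242.36 g/mol.

242.36 g/mol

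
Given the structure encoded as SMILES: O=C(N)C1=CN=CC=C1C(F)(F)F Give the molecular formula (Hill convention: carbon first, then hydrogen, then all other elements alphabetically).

Walk through each heavy atom and fill implicit hydrogens from standard valence (C 4, N 3, O 2, S 2, halogen 1):
  atom 1: O, bond orders sum to 2 (valence 2) → 0 H
  atom 2: C, bond orders sum to 4 (valence 4) → 0 H
  atom 3: N, bond orders sum to 1 (valence 3) → 2 H
  atom 4: C, bond orders sum to 4 (valence 4) → 0 H
  atom 5: C, bond orders sum to 3 (valence 4) → 1 H
  atom 6: N, bond orders sum to 3 (valence 3) → 0 H
  atom 7: C, bond orders sum to 3 (valence 4) → 1 H
  atom 8: C, bond orders sum to 3 (valence 4) → 1 H
  atom 9: C, bond orders sum to 4 (valence 4) → 0 H
  atom 10: C, bond orders sum to 4 (valence 4) → 0 H
  atom 11: F (halogen, monovalent) → 0 H
  atom 12: F (halogen, monovalent) → 0 H
  atom 13: F (halogen, monovalent) → 0 H
Totals → C:7, H:5, F:3, N:2, O:1.

C7H5F3N2O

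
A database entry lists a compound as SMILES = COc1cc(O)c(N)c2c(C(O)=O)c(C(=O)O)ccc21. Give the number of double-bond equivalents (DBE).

9

Molecular formula: C13H11NO6.
DoU = (2C + 2 + N − H − X) / 2, where X is the halogen count and O/S are ignored.
    = (2·13 + 2 + 1 − 11 − 0) / 2 = 18 / 2 = 9.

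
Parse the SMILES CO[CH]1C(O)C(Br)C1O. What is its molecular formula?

Walk through each heavy atom and fill implicit hydrogens from standard valence (C 4, N 3, O 2, S 2, halogen 1):
  atom 1: C, bond orders sum to 1 (valence 4) → 3 H
  atom 2: O, bond orders sum to 2 (valence 2) → 0 H
  atom 3: C with explicit H count 1
  atom 4: C, bond orders sum to 3 (valence 4) → 1 H
  atom 5: O, bond orders sum to 1 (valence 2) → 1 H
  atom 6: C, bond orders sum to 3 (valence 4) → 1 H
  atom 7: Br (halogen, monovalent) → 0 H
  atom 8: C, bond orders sum to 3 (valence 4) → 1 H
  atom 9: O, bond orders sum to 1 (valence 2) → 1 H
Totals → C:5, H:9, Br:1, O:3.
In Hill order: C5H9BrO3.

C5H9BrO3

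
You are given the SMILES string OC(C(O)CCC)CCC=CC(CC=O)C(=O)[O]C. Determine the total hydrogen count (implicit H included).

24

Walk through each heavy atom and fill implicit hydrogens from standard valence (C 4, N 3, O 2, S 2, halogen 1):
  atom 1: O, bond orders sum to 1 (valence 2) → 1 H
  atom 2: C, bond orders sum to 3 (valence 4) → 1 H
  atom 3: C, bond orders sum to 3 (valence 4) → 1 H
  atom 4: O, bond orders sum to 1 (valence 2) → 1 H
  atom 5: C, bond orders sum to 2 (valence 4) → 2 H
  atom 6: C, bond orders sum to 2 (valence 4) → 2 H
  atom 7: C, bond orders sum to 1 (valence 4) → 3 H
  atom 8: C, bond orders sum to 2 (valence 4) → 2 H
  atom 9: C, bond orders sum to 2 (valence 4) → 2 H
  atom 10: C, bond orders sum to 3 (valence 4) → 1 H
  atom 11: C, bond orders sum to 3 (valence 4) → 1 H
  atom 12: C, bond orders sum to 3 (valence 4) → 1 H
  atom 13: C, bond orders sum to 2 (valence 4) → 2 H
  atom 14: C, bond orders sum to 3 (valence 4) → 1 H
  atom 15: O, bond orders sum to 2 (valence 2) → 0 H
  atom 16: C, bond orders sum to 4 (valence 4) → 0 H
  atom 17: O, bond orders sum to 2 (valence 2) → 0 H
  atom 18: O with explicit H count 0
  atom 19: C, bond orders sum to 1 (valence 4) → 3 H
Total hydrogens: 24.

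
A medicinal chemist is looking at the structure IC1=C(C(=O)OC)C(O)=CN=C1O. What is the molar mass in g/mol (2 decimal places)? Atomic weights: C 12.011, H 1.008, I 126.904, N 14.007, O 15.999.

First, the molecular formula is C7H6INO4 (counting implicit H from valence).
  C: 7 × 12.011 = 84.077
  H: 6 × 1.008 = 6.048
  I: 1 × 126.904 = 126.904
  N: 1 × 14.007 = 14.007
  O: 4 × 15.999 = 63.996
Sum: 7×12.011 + 6×1.008 + 1×126.904 + 1×14.007 + 4×15.999 = 295.032 → 295.03 g/mol.

295.03 g/mol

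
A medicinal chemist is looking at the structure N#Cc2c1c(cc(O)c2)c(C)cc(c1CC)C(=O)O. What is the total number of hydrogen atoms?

13

Walk through each heavy atom and fill implicit hydrogens from standard valence (C 4, N 3, O 2, S 2, halogen 1); for lowercase aromatic atoms, an aromatic c carries 1 H when it has two neighbours and 0 H with three, and aromatic n carries 0 H:
  atom 1: N, bond orders sum to 3 (valence 3) → 0 H
  atom 2: C, bond orders sum to 4 (valence 4) → 0 H
  atom 3: aromatic c, 3 neighbours → 0 H
  atom 4: aromatic c, 3 neighbours → 0 H
  atom 5: aromatic c, 3 neighbours → 0 H
  atom 6: aromatic c, 2 neighbours → 1 H
  atom 7: aromatic c, 3 neighbours → 0 H
  atom 8: O, bond orders sum to 1 (valence 2) → 1 H
  atom 9: aromatic c, 2 neighbours → 1 H
  atom 10: aromatic c, 3 neighbours → 0 H
  atom 11: C, bond orders sum to 1 (valence 4) → 3 H
  atom 12: aromatic c, 2 neighbours → 1 H
  atom 13: aromatic c, 3 neighbours → 0 H
  atom 14: aromatic c, 3 neighbours → 0 H
  atom 15: C, bond orders sum to 2 (valence 4) → 2 H
  atom 16: C, bond orders sum to 1 (valence 4) → 3 H
  atom 17: C, bond orders sum to 4 (valence 4) → 0 H
  atom 18: O, bond orders sum to 2 (valence 2) → 0 H
  atom 19: O, bond orders sum to 1 (valence 2) → 1 H
Total hydrogens: 13.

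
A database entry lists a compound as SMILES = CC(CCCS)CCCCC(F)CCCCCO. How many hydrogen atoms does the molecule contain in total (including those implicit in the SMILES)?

Walk through each heavy atom and fill implicit hydrogens from standard valence (C 4, N 3, O 2, S 2, halogen 1):
  atom 1: C, bond orders sum to 1 (valence 4) → 3 H
  atom 2: C, bond orders sum to 3 (valence 4) → 1 H
  atom 3: C, bond orders sum to 2 (valence 4) → 2 H
  atom 4: C, bond orders sum to 2 (valence 4) → 2 H
  atom 5: C, bond orders sum to 2 (valence 4) → 2 H
  atom 6: S, bond orders sum to 1 (valence 2) → 1 H
  atom 7: C, bond orders sum to 2 (valence 4) → 2 H
  atom 8: C, bond orders sum to 2 (valence 4) → 2 H
  atom 9: C, bond orders sum to 2 (valence 4) → 2 H
  atom 10: C, bond orders sum to 2 (valence 4) → 2 H
  atom 11: C, bond orders sum to 3 (valence 4) → 1 H
  atom 12: F (halogen, monovalent) → 0 H
  atom 13: C, bond orders sum to 2 (valence 4) → 2 H
  atom 14: C, bond orders sum to 2 (valence 4) → 2 H
  atom 15: C, bond orders sum to 2 (valence 4) → 2 H
  atom 16: C, bond orders sum to 2 (valence 4) → 2 H
  atom 17: C, bond orders sum to 2 (valence 4) → 2 H
  atom 18: O, bond orders sum to 1 (valence 2) → 1 H
Total hydrogens: 31.

31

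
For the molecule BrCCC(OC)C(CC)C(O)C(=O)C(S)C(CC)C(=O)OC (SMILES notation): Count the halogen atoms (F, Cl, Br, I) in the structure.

1

Halogen atoms appear at heavy-atom position 1 (1×Br).
Other groups present: 1 ester, 1 ether, 1 hydroxyl, 1 ketone, 1 thiol.
Halogen count: 1.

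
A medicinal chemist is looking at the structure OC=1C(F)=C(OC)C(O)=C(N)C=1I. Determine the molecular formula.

C7H7FINO3

Walk through each heavy atom and fill implicit hydrogens from standard valence (C 4, N 3, O 2, S 2, halogen 1):
  atom 1: O, bond orders sum to 1 (valence 2) → 1 H
  atom 2: C, bond orders sum to 4 (valence 4) → 0 H
  atom 3: C, bond orders sum to 4 (valence 4) → 0 H
  atom 4: F (halogen, monovalent) → 0 H
  atom 5: C, bond orders sum to 4 (valence 4) → 0 H
  atom 6: O, bond orders sum to 2 (valence 2) → 0 H
  atom 7: C, bond orders sum to 1 (valence 4) → 3 H
  atom 8: C, bond orders sum to 4 (valence 4) → 0 H
  atom 9: O, bond orders sum to 1 (valence 2) → 1 H
  atom 10: C, bond orders sum to 4 (valence 4) → 0 H
  atom 11: N, bond orders sum to 1 (valence 3) → 2 H
  atom 12: C, bond orders sum to 4 (valence 4) → 0 H
  atom 13: I (halogen, monovalent) → 0 H
Totals → C:7, H:7, F:1, I:1, N:1, O:3.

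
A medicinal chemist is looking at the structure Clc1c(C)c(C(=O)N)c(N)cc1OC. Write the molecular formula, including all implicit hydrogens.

C9H11ClN2O2

Walk through each heavy atom and fill implicit hydrogens from standard valence (C 4, N 3, O 2, S 2, halogen 1); for lowercase aromatic atoms, an aromatic c carries 1 H when it has two neighbours and 0 H with three, and aromatic n carries 0 H:
  atom 1: Cl (halogen, monovalent) → 0 H
  atom 2: aromatic c, 3 neighbours → 0 H
  atom 3: aromatic c, 3 neighbours → 0 H
  atom 4: C, bond orders sum to 1 (valence 4) → 3 H
  atom 5: aromatic c, 3 neighbours → 0 H
  atom 6: C, bond orders sum to 4 (valence 4) → 0 H
  atom 7: O, bond orders sum to 2 (valence 2) → 0 H
  atom 8: N, bond orders sum to 1 (valence 3) → 2 H
  atom 9: aromatic c, 3 neighbours → 0 H
  atom 10: N, bond orders sum to 1 (valence 3) → 2 H
  atom 11: aromatic c, 2 neighbours → 1 H
  atom 12: aromatic c, 3 neighbours → 0 H
  atom 13: O, bond orders sum to 2 (valence 2) → 0 H
  atom 14: C, bond orders sum to 1 (valence 4) → 3 H
Totals → C:9, H:11, Cl:1, N:2, O:2.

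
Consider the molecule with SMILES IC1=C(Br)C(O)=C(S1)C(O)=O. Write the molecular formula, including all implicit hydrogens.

Walk through each heavy atom and fill implicit hydrogens from standard valence (C 4, N 3, O 2, S 2, halogen 1):
  atom 1: I (halogen, monovalent) → 0 H
  atom 2: C, bond orders sum to 4 (valence 4) → 0 H
  atom 3: C, bond orders sum to 4 (valence 4) → 0 H
  atom 4: Br (halogen, monovalent) → 0 H
  atom 5: C, bond orders sum to 4 (valence 4) → 0 H
  atom 6: O, bond orders sum to 1 (valence 2) → 1 H
  atom 7: C, bond orders sum to 4 (valence 4) → 0 H
  atom 8: S, bond orders sum to 2 (valence 2) → 0 H
  atom 9: C, bond orders sum to 4 (valence 4) → 0 H
  atom 10: O, bond orders sum to 1 (valence 2) → 1 H
  atom 11: O, bond orders sum to 2 (valence 2) → 0 H
Totals → C:5, H:2, Br:1, I:1, O:3, S:1.

C5H2BrIO3S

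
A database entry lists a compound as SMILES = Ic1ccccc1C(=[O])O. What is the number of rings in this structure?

1

In SMILES, each pair of matching ring-closure digits denotes one ring-closing bond; the number of such bonds equals the number of independent rings.
Ring-closure bonds here: 1.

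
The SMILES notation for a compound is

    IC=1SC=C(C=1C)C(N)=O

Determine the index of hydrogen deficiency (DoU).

Degree of unsaturation = (number of rings) + (number of π bonds).
Ring closures in the SMILES: 1.
π bonds: 3 double bonds (each 1 DoU) → 3 DoU from unsaturation.
Total DoU = 1 + 3 = 4.

4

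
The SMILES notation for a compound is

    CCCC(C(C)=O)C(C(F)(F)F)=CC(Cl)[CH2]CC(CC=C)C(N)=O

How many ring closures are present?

0

In SMILES, each pair of matching ring-closure digits denotes one ring-closing bond; the number of such bonds equals the number of independent rings.
Ring-closure bonds here: 0.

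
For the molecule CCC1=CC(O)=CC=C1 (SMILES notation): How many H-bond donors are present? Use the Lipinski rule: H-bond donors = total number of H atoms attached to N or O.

Donors: find every N or O and count the H atoms it carries.
  atom 6 (O): bond orders sum to 1 → 1 H
Lipinski HBD = 1.

1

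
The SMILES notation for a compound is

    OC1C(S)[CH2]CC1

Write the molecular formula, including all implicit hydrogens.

Walk through each heavy atom and fill implicit hydrogens from standard valence (C 4, N 3, O 2, S 2, halogen 1):
  atom 1: O, bond orders sum to 1 (valence 2) → 1 H
  atom 2: C, bond orders sum to 3 (valence 4) → 1 H
  atom 3: C, bond orders sum to 3 (valence 4) → 1 H
  atom 4: S, bond orders sum to 1 (valence 2) → 1 H
  atom 5: C with explicit H count 2
  atom 6: C, bond orders sum to 2 (valence 4) → 2 H
  atom 7: C, bond orders sum to 2 (valence 4) → 2 H
Totals → C:5, H:10, O:1, S:1.

C5H10OS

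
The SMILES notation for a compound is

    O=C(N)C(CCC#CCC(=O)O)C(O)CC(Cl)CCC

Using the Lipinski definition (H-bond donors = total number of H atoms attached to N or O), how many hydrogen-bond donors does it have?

Donors: find every N or O and count the H atoms it carries.
  atom 1 (O): bond orders sum to 2 → 0 H
  atom 3 (N): bond orders sum to 1 → 2 H
  atom 11 (O): bond orders sum to 2 → 0 H
  atom 12 (O): bond orders sum to 1 → 1 H
  atom 14 (O): bond orders sum to 1 → 1 H
Lipinski HBD = 4.

4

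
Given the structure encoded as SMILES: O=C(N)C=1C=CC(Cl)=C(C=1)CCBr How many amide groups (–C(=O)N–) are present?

The amide motif appears at heavy-atom position 2 in the SMILES.
Amide count: 1.

1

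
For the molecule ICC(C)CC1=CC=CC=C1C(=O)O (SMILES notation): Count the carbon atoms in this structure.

11

Count every carbon token in the SMILES (each C, including those in ring-closure positions and inside branches).
Carbon count: 11.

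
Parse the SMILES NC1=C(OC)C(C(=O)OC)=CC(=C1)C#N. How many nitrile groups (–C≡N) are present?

The nitrile motif appears at heavy-atom position 14 in the SMILES.
Other groups present: 1 ester, 1 ether, 1 primary amine.
Nitrile count: 1.

1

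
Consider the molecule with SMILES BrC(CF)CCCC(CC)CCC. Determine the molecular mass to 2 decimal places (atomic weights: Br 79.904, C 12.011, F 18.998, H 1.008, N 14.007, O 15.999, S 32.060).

First, the molecular formula is C11H22BrF (counting implicit H from valence).
  Br: 1 × 79.904 = 79.904
  C: 11 × 12.011 = 132.121
  F: 1 × 18.998 = 18.998
  H: 22 × 1.008 = 22.176
Sum: 1×79.904 + 11×12.011 + 1×18.998 + 22×1.008 = 253.199 → 253.20 g/mol.

253.20 g/mol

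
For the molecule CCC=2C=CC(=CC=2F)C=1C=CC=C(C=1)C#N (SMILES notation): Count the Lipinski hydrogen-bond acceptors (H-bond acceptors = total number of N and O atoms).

N atoms: 1; O atoms: 0.
Lipinski HBA = 1 + 0 = 1.

1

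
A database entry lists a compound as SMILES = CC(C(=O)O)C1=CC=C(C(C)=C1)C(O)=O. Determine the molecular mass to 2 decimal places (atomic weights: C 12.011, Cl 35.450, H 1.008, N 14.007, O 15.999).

208.21 g/mol

First, the molecular formula is C11H12O4 (counting implicit H from valence).
  C: 11 × 12.011 = 132.121
  H: 12 × 1.008 = 12.096
  O: 4 × 15.999 = 63.996
Sum: 11×12.011 + 12×1.008 + 4×15.999 = 208.213 → 208.21 g/mol.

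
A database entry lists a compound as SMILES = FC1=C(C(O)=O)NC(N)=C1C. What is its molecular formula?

Walk through each heavy atom and fill implicit hydrogens from standard valence (C 4, N 3, O 2, S 2, halogen 1):
  atom 1: F (halogen, monovalent) → 0 H
  atom 2: C, bond orders sum to 4 (valence 4) → 0 H
  atom 3: C, bond orders sum to 4 (valence 4) → 0 H
  atom 4: C, bond orders sum to 4 (valence 4) → 0 H
  atom 5: O, bond orders sum to 1 (valence 2) → 1 H
  atom 6: O, bond orders sum to 2 (valence 2) → 0 H
  atom 7: N, bond orders sum to 2 (valence 3) → 1 H
  atom 8: C, bond orders sum to 4 (valence 4) → 0 H
  atom 9: N, bond orders sum to 1 (valence 3) → 2 H
  atom 10: C, bond orders sum to 4 (valence 4) → 0 H
  atom 11: C, bond orders sum to 1 (valence 4) → 3 H
Totals → C:6, H:7, F:1, N:2, O:2.
In Hill order: C6H7FN2O2.

C6H7FN2O2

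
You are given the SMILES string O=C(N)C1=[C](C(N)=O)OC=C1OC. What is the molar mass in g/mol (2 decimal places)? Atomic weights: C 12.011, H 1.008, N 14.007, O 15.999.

184.15 g/mol

First, the molecular formula is C7H8N2O4 (counting implicit H from valence).
  C: 7 × 12.011 = 84.077
  H: 8 × 1.008 = 8.064
  N: 2 × 14.007 = 28.014
  O: 4 × 15.999 = 63.996
Sum: 7×12.011 + 8×1.008 + 2×14.007 + 4×15.999 = 184.151 → 184.15 g/mol.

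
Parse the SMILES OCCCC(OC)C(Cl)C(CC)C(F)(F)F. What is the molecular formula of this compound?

C10H18ClF3O2

Walk through each heavy atom and fill implicit hydrogens from standard valence (C 4, N 3, O 2, S 2, halogen 1):
  atom 1: O, bond orders sum to 1 (valence 2) → 1 H
  atom 2: C, bond orders sum to 2 (valence 4) → 2 H
  atom 3: C, bond orders sum to 2 (valence 4) → 2 H
  atom 4: C, bond orders sum to 2 (valence 4) → 2 H
  atom 5: C, bond orders sum to 3 (valence 4) → 1 H
  atom 6: O, bond orders sum to 2 (valence 2) → 0 H
  atom 7: C, bond orders sum to 1 (valence 4) → 3 H
  atom 8: C, bond orders sum to 3 (valence 4) → 1 H
  atom 9: Cl (halogen, monovalent) → 0 H
  atom 10: C, bond orders sum to 3 (valence 4) → 1 H
  atom 11: C, bond orders sum to 2 (valence 4) → 2 H
  atom 12: C, bond orders sum to 1 (valence 4) → 3 H
  atom 13: C, bond orders sum to 4 (valence 4) → 0 H
  atom 14: F (halogen, monovalent) → 0 H
  atom 15: F (halogen, monovalent) → 0 H
  atom 16: F (halogen, monovalent) → 0 H
Totals → C:10, H:18, Cl:1, F:3, O:2.
In Hill order: C10H18ClF3O2.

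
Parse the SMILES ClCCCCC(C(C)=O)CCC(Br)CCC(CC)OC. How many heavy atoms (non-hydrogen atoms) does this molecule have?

Every atom symbol written in the SMILES (organic subset) is one heavy atom; implicit H are not written.
Heavy atoms by element → Br:1, C:16, Cl:1, O:2.
Total: 20.

20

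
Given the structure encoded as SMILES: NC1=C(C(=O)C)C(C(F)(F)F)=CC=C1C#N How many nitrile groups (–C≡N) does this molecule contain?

1

The nitrile motif appears at heavy-atom position 15 in the SMILES.
Other groups present: 1 ketone, 1 primary amine.
Nitrile count: 1.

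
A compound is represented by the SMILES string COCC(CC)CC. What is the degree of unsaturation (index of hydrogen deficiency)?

0

Degree of unsaturation = (number of rings) + (number of π bonds).
Ring closures in the SMILES: 0.
π bonds: none → 0 DoU from unsaturation.
Total DoU = 0 + 0 = 0.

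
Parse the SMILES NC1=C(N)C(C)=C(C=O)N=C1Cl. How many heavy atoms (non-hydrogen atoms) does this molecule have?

12

Every atom symbol written in the SMILES (organic subset) is one heavy atom; implicit H are not written.
Heavy atoms by element → C:7, Cl:1, N:3, O:1.
Total: 12.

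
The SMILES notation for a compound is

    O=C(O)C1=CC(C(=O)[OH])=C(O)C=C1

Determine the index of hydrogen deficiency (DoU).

6

Degree of unsaturation = (number of rings) + (number of π bonds).
Ring closures in the SMILES: 1.
π bonds: 5 double bonds (each 1 DoU) → 5 DoU from unsaturation.
Total DoU = 1 + 5 = 6.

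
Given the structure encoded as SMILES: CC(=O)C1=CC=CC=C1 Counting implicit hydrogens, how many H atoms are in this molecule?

8

Walk through each heavy atom and fill implicit hydrogens from standard valence (C 4, N 3, O 2, S 2, halogen 1):
  atom 1: C, bond orders sum to 1 (valence 4) → 3 H
  atom 2: C, bond orders sum to 4 (valence 4) → 0 H
  atom 3: O, bond orders sum to 2 (valence 2) → 0 H
  atom 4: C, bond orders sum to 4 (valence 4) → 0 H
  atom 5: C, bond orders sum to 3 (valence 4) → 1 H
  atom 6: C, bond orders sum to 3 (valence 4) → 1 H
  atom 7: C, bond orders sum to 3 (valence 4) → 1 H
  atom 8: C, bond orders sum to 3 (valence 4) → 1 H
  atom 9: C, bond orders sum to 3 (valence 4) → 1 H
Total hydrogens: 8.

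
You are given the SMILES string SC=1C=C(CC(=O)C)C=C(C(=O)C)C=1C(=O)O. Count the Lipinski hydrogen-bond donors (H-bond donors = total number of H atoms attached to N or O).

Donors: find every N or O and count the H atoms it carries.
  atom 7 (O): bond orders sum to 2 → 0 H
  atom 12 (O): bond orders sum to 2 → 0 H
  atom 16 (O): bond orders sum to 2 → 0 H
  atom 17 (O): bond orders sum to 1 → 1 H
Lipinski HBD = 1.

1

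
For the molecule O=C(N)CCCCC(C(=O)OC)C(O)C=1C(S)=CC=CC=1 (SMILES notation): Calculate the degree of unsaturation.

6

Molecular formula: C15H21NO4S.
DoU = (2C + 2 + N − H − X) / 2, where X is the halogen count and O/S are ignored.
    = (2·15 + 2 + 1 − 21 − 0) / 2 = 12 / 2 = 6.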